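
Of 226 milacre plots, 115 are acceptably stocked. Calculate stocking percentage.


Formula: Stocking % = stocked plots / total plots * 100
Stocking = 115 / 226 * 100
Stocking = 0.5088 * 100 = 50.9%

50.9


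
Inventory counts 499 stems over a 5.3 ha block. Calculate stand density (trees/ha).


Formula: Stand Density = N_trees / Area_ha
Density = 499 trees / 5.3 ha
Density = 94 trees/ha

94


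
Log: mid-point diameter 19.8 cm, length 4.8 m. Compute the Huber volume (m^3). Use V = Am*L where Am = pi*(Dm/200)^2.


Huber: V = Am * L,  Am = pi*(Dm/200)^2
Am = pi*(19.8/200)^2 = 0.030791 m^2
V = 0.030791*4.8 = 0.1478 m^3

0.1478


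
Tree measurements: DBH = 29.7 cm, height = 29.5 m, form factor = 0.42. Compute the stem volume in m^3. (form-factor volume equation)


Formula: V = pi * (DBH/200)^2 * H * ff
Radius = DBH/200 = 29.7/200 = 0.1485 m
Radius^2 = 0.1485^2 = 0.02205225 m^2
V = pi * 0.02205225 * 29.5 * 0.42
V = 0.858 m^3

0.858


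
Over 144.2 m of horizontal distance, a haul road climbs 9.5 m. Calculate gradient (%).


Formula: Gradient = rise / run * 100
Gradient = 9.5 / 144.2 * 100 = 6.6%

6.6


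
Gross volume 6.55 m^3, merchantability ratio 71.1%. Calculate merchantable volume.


Formula: MV = V_total * (merchantable_pct / 100)
Merchantable fraction = 71.1% / 100 = 0.711
MV = 6.55 m^3 * 0.711 = 4.657 m^3

4.657


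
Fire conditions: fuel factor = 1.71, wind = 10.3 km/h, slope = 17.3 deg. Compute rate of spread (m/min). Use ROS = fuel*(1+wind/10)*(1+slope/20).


Formula: ROS = fuel * (1 + wind/10) * (1 + slope/20)
Wind factor = 1 + 10.3/10 = 2.03
Slope factor = 1 + 17.3/20 = 1.865
ROS = 1.71 * 2.03 * 1.865 = 6.47 m/min

6.47


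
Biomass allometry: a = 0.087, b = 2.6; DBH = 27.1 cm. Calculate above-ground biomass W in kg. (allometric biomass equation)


Formula: W = a * DBH^b  (allometric power law)
DBH^b = 27.1^2.6 = 5317.655
W = 0.087 * 5317.655 = 462.6 kg

462.6


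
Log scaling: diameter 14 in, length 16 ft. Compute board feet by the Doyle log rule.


Doyle: BF = (D - 4)^2 * L / 16
Adjusted diameter = 14 - 4 = 10 in
(D-4)^2 = 10^2 = 100
BF = 100 * 16 / 16 = 100 BF

100


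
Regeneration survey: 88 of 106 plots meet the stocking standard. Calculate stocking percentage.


Formula: Stocking % = stocked plots / total plots * 100
Stocking = 88 / 106 * 100
Stocking = 0.8302 * 100 = 83.0%

83.0


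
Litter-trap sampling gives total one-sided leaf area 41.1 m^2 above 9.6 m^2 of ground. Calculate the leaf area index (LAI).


Formula: LAI = total leaf area / ground area  (dimensionless)
LAI = 41.1 m^2 / 9.6 m^2
LAI = 4.28

4.28


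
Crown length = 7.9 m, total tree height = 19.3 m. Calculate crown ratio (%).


Formula: Crown Ratio = (Crown Length / Total Height) * 100
CR = (7.9 m / 19.3 m) * 100
CR = 0.4093 * 100 = 40.9%

40.9


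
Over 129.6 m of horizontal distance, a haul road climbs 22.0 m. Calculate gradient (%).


Formula: Gradient = rise / run * 100
Gradient = 22.0 / 129.6 * 100 = 17.0%

17.0


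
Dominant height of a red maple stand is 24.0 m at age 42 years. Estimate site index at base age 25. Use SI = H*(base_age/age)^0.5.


Formula: SI = H_dom * (base_age / age)^0.5
Age ratio = 25 / 42 = 0.59524
sqrt(age_ratio) = 0.77152
SI = 24.0 * 0.77152 = 18.5 m

18.5


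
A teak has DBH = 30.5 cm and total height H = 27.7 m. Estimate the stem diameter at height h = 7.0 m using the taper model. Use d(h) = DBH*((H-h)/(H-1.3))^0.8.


Taper: d(h) = DBH * ((H - h) / (H - 1.3))^0.8
Numerator = H - h = 27.7 - 7.0 = 20.7 m
Denominator = H - 1.3 = 27.7 - 1.3 = 26.4 m
Ratio = 20.7 / 26.4 = 0.78409
d = 30.5 * 0.78409^0.8 = 25.1 cm

25.1


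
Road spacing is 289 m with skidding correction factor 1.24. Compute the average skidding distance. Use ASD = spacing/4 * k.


Formula: ASD = (spacing / 4) * correction
Uncorrected distance = spacing / 4 = 289 / 4 = 72.25 m
ASD = 72.25 * 1.24 = 90 m

90


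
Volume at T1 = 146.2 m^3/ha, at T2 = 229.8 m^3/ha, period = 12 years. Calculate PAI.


Formula: PAI = (V_T2 - V_T1) / (T2 - T1)
Volume increment = 229.8 - 146.2 = 83.6 m^3/ha
PAI = 83.6 / 12 = 6.97 m^3/ha/year

6.97


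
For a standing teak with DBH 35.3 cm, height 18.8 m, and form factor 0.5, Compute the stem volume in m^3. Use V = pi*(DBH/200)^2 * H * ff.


Formula: V = pi * (DBH/200)^2 * H * ff
Radius = DBH/200 = 35.3/200 = 0.1765 m
Radius^2 = 0.1765^2 = 0.03115225 m^2
V = pi * 0.03115225 * 18.8 * 0.5
V = 0.92 m^3

0.92


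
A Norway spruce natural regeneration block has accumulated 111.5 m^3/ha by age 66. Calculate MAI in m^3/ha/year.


Formula: MAI = Total Volume / Stand Age
MAI = 111.5 m^3/ha / 66 years
MAI = 1.69 m^3/ha/year

1.69


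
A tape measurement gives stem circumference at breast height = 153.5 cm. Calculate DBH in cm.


Formula: DBH = C / pi
DBH = 153.5 / pi
pi = 3.14159...
DBH = 48.9 cm

48.9


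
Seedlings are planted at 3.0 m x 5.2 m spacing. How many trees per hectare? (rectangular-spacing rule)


Formula: TPH = 10000 m^2/ha / (spacing_x * spacing_y)
Area per tree = 3.0 m * 5.2 m = 15.6 m^2
TPH = 10000 / 15.6 = 641 trees/ha

641


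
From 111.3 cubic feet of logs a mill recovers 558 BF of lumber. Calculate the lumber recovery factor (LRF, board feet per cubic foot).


Formula: LRF = Lumber Output (BF) / Log Input (ft^3)
LRF = 558 BF / 111.3 ft^3
LRF = 5.01 BF/ft^3

5.01


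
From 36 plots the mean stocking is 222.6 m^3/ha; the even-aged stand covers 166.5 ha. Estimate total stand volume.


Formula: Total Volume = Mean Volume per ha * Total Area
Total Volume = 222.6 m^3/ha * 166.5 ha
Total Volume = 37063 m^3

37063


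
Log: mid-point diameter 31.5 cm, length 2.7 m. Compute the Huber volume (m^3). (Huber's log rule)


Huber: V = Am * L,  Am = pi*(Dm/200)^2
Am = pi*(31.5/200)^2 = 0.077931 m^2
V = 0.077931*2.7 = 0.2104 m^3

0.2104


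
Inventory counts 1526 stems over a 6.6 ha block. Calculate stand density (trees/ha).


Formula: Stand Density = N_trees / Area_ha
Density = 1526 trees / 6.6 ha
Density = 231 trees/ha

231


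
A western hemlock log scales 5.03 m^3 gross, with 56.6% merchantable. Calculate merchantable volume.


Formula: MV = V_total * (merchantable_pct / 100)
Merchantable fraction = 56.6% / 100 = 0.566
MV = 5.03 m^3 * 0.566 = 2.847 m^3

2.847


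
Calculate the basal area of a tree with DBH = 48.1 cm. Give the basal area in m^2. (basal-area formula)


Formula: BA = pi * (DBH/2)^2 / 10000  (cm^2 to m^2)
Radius = DBH/2 = 48.1/2 = 24.05 cm
BA = pi * 24.05^2 / 10000
   = 1817.105 cm^2 / 10000
   = 0.1817 m^2

0.1817


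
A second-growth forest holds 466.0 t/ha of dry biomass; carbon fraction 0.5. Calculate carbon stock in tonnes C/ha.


Formula: Carbon Stock = Biomass * Carbon Fraction
C = 466.0 t/ha * 0.5
C = 233.0 t C/ha

233.0


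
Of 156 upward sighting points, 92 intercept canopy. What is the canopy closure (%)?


Formula: Canopy closure = covered points / total points * 100
Closure = 92 / 156 * 100
Closure = 0.5897 * 100 = 59.0%

59.0


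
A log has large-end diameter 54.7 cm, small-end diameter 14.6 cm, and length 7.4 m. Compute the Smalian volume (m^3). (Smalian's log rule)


Smalian: V = (A1 + A2)/2 * L,  A = pi*(D/200)^2
A1 = pi*(54.7/200)^2 = 0.234998 m^2
A2 = pi*(14.6/200)^2 = 0.016742 m^2
V = (0.234998+0.016742)/2*7.4 = 0.9314 m^3

0.9314


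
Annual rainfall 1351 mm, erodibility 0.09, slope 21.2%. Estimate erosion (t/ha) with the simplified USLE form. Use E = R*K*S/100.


Formula: E = R * K * S / 100  (simplified USLE)
R * K = 1351 * 0.09 = 121.59
E = 121.59 * 21.2 / 100 = 25.78 t/ha

25.78


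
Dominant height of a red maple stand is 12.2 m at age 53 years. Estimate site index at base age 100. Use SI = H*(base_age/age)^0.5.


Formula: SI = H_dom * (base_age / age)^0.5
Age ratio = 100 / 53 = 1.88679
sqrt(age_ratio) = 1.37361
SI = 12.2 * 1.37361 = 16.8 m

16.8


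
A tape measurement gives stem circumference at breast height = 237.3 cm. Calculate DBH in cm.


Formula: DBH = C / pi
DBH = 237.3 / pi
pi = 3.14159...
DBH = 75.5 cm

75.5


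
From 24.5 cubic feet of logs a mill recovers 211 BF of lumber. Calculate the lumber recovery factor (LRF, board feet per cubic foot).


Formula: LRF = Lumber Output (BF) / Log Input (ft^3)
LRF = 211 BF / 24.5 ft^3
LRF = 8.61 BF/ft^3

8.61


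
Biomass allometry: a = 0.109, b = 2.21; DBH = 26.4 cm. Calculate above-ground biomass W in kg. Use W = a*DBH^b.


Formula: W = a * DBH^b  (allometric power law)
DBH^b = 26.4^2.21 = 1385.9408
W = 0.109 * 1385.9408 = 151.1 kg

151.1


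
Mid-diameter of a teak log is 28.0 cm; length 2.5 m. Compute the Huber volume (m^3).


Huber: V = Am * L,  Am = pi*(Dm/200)^2
Am = pi*(28.0/200)^2 = 0.061575 m^2
V = 0.061575*2.5 = 0.1539 m^3

0.1539


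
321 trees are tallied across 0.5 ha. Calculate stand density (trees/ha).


Formula: Stand Density = N_trees / Area_ha
Density = 321 trees / 0.5 ha
Density = 642 trees/ha

642


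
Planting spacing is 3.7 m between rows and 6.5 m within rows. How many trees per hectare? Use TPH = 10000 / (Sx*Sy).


Formula: TPH = 10000 m^2/ha / (spacing_x * spacing_y)
Area per tree = 3.7 m * 6.5 m = 24.05 m^2
TPH = 10000 / 24.05 = 416 trees/ha

416


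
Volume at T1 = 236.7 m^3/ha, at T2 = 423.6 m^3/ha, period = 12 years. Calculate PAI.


Formula: PAI = (V_T2 - V_T1) / (T2 - T1)
Volume increment = 423.6 - 236.7 = 186.9 m^3/ha
PAI = 186.9 / 12 = 15.58 m^3/ha/year

15.58


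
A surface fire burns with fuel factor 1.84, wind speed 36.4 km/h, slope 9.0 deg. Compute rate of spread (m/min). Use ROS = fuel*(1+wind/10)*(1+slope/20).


Formula: ROS = fuel * (1 + wind/10) * (1 + slope/20)
Wind factor = 1 + 36.4/10 = 4.64
Slope factor = 1 + 9.0/20 = 1.45
ROS = 1.84 * 4.64 * 1.45 = 12.38 m/min

12.38


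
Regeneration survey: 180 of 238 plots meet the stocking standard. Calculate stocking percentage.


Formula: Stocking % = stocked plots / total plots * 100
Stocking = 180 / 238 * 100
Stocking = 0.7563 * 100 = 75.6%

75.6


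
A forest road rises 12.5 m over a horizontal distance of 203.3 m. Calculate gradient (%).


Formula: Gradient = rise / run * 100
Gradient = 12.5 / 203.3 * 100 = 6.1%

6.1


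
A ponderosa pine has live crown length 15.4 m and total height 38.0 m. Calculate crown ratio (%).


Formula: Crown Ratio = (Crown Length / Total Height) * 100
CR = (15.4 m / 38.0 m) * 100
CR = 0.4053 * 100 = 40.5%

40.5


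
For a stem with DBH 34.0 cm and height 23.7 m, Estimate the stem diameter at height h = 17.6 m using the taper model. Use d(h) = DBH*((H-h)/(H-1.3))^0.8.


Taper: d(h) = DBH * ((H - h) / (H - 1.3))^0.8
Numerator = H - h = 23.7 - 17.6 = 6.1 m
Denominator = H - 1.3 = 23.7 - 1.3 = 22.4 m
Ratio = 6.1 / 22.4 = 0.27232
d = 34.0 * 0.27232^0.8 = 12.0 cm

12.0


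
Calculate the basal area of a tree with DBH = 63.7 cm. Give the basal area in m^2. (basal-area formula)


Formula: BA = pi * (DBH/2)^2 / 10000  (cm^2 to m^2)
Radius = DBH/2 = 63.7/2 = 31.85 cm
BA = pi * 31.85^2 / 10000
   = 3186.9023 cm^2 / 10000
   = 0.3187 m^2

0.3187


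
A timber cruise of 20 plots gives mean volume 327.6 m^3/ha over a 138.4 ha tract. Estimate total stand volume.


Formula: Total Volume = Mean Volume per ha * Total Area
Total Volume = 327.6 m^3/ha * 138.4 ha
Total Volume = 45340 m^3

45340


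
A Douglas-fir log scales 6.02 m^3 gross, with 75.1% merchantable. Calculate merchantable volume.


Formula: MV = V_total * (merchantable_pct / 100)
Merchantable fraction = 75.1% / 100 = 0.751
MV = 6.02 m^3 * 0.751 = 4.521 m^3

4.521


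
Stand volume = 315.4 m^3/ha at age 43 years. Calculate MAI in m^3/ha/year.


Formula: MAI = Total Volume / Stand Age
MAI = 315.4 m^3/ha / 43 years
MAI = 7.33 m^3/ha/year

7.33


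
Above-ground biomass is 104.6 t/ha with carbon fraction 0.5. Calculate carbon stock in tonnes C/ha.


Formula: Carbon Stock = Biomass * Carbon Fraction
C = 104.6 t/ha * 0.5
C = 52.3 t C/ha

52.3


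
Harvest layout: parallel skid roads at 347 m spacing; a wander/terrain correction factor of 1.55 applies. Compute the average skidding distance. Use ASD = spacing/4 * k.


Formula: ASD = (spacing / 4) * correction
Uncorrected distance = spacing / 4 = 347 / 4 = 86.75 m
ASD = 86.75 * 1.55 = 134 m

134


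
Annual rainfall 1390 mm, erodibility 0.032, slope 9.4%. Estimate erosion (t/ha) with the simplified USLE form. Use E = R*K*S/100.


Formula: E = R * K * S / 100  (simplified USLE)
R * K = 1390 * 0.032 = 44.48
E = 44.48 * 9.4 / 100 = 4.18 t/ha

4.18


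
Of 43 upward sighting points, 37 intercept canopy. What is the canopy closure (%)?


Formula: Canopy closure = covered points / total points * 100
Closure = 37 / 43 * 100
Closure = 0.8605 * 100 = 86.0%

86.0


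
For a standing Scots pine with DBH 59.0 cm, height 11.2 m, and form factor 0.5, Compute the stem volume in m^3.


Formula: V = pi * (DBH/200)^2 * H * ff
Radius = DBH/200 = 59.0/200 = 0.295 m
Radius^2 = 0.295^2 = 0.087025 m^2
V = pi * 0.087025 * 11.2 * 0.5
V = 1.531 m^3

1.531


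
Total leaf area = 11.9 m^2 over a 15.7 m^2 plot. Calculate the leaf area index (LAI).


Formula: LAI = total leaf area / ground area  (dimensionless)
LAI = 11.9 m^2 / 15.7 m^2
LAI = 0.76

0.76


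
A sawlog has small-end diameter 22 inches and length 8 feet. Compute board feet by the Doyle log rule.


Doyle: BF = (D - 4)^2 * L / 16
Adjusted diameter = 22 - 4 = 18 in
(D-4)^2 = 18^2 = 324
BF = 324 * 8 / 16 = 162 BF

162


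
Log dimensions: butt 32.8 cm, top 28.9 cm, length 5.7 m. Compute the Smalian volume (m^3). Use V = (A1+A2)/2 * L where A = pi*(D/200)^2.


Smalian: V = (A1 + A2)/2 * L,  A = pi*(D/200)^2
A1 = pi*(32.8/200)^2 = 0.084496 m^2
A2 = pi*(28.9/200)^2 = 0.065597 m^2
V = (0.084496+0.065597)/2*5.7 = 0.4278 m^3

0.4278


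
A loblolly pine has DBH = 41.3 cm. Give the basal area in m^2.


Formula: BA = pi * (DBH/2)^2 / 10000  (cm^2 to m^2)
Radius = DBH/2 = 41.3/2 = 20.65 cm
BA = pi * 20.65^2 / 10000
   = 1339.6458 cm^2 / 10000
   = 0.134 m^2

0.134


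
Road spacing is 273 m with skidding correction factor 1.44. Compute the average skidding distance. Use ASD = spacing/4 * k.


Formula: ASD = (spacing / 4) * correction
Uncorrected distance = spacing / 4 = 273 / 4 = 68.25 m
ASD = 68.25 * 1.44 = 98 m

98


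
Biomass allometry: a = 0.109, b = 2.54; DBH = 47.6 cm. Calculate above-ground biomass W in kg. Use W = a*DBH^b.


Formula: W = a * DBH^b  (allometric power law)
DBH^b = 47.6^2.54 = 18244.0671
W = 0.109 * 18244.0671 = 1988.6 kg

1988.6


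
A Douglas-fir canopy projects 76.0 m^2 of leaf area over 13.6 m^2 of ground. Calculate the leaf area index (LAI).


Formula: LAI = total leaf area / ground area  (dimensionless)
LAI = 76.0 m^2 / 13.6 m^2
LAI = 5.59

5.59


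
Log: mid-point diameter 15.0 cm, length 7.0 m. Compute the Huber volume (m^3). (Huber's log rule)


Huber: V = Am * L,  Am = pi*(Dm/200)^2
Am = pi*(15.0/200)^2 = 0.017671 m^2
V = 0.017671*7.0 = 0.1237 m^3

0.1237


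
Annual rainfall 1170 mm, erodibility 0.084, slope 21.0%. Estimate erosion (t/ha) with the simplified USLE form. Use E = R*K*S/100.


Formula: E = R * K * S / 100  (simplified USLE)
R * K = 1170 * 0.084 = 98.28
E = 98.28 * 21.0 / 100 = 20.64 t/ha

20.64


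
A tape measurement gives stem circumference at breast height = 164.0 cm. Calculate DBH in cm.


Formula: DBH = C / pi
DBH = 164.0 / pi
pi = 3.14159...
DBH = 52.2 cm

52.2


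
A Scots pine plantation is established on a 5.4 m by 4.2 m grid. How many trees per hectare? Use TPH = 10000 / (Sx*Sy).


Formula: TPH = 10000 m^2/ha / (spacing_x * spacing_y)
Area per tree = 5.4 m * 4.2 m = 22.68 m^2
TPH = 10000 / 22.68 = 441 trees/ha

441


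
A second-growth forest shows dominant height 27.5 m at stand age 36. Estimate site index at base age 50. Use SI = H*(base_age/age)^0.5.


Formula: SI = H_dom * (base_age / age)^0.5
Age ratio = 50 / 36 = 1.38889
sqrt(age_ratio) = 1.17851
SI = 27.5 * 1.17851 = 32.4 m

32.4


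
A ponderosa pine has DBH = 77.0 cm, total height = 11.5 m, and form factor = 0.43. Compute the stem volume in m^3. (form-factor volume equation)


Formula: V = pi * (DBH/200)^2 * H * ff
Radius = DBH/200 = 77.0/200 = 0.385 m
Radius^2 = 0.385^2 = 0.148225 m^2
V = pi * 0.148225 * 11.5 * 0.43
V = 2.303 m^3

2.303


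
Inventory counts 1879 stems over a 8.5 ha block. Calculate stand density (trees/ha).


Formula: Stand Density = N_trees / Area_ha
Density = 1879 trees / 8.5 ha
Density = 221 trees/ha

221


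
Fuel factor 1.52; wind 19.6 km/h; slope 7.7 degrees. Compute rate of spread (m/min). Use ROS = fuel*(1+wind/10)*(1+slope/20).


Formula: ROS = fuel * (1 + wind/10) * (1 + slope/20)
Wind factor = 1 + 19.6/10 = 2.96
Slope factor = 1 + 7.7/20 = 1.385
ROS = 1.52 * 2.96 * 1.385 = 6.23 m/min

6.23


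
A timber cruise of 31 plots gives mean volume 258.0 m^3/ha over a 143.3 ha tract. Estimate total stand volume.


Formula: Total Volume = Mean Volume per ha * Total Area
Total Volume = 258.0 m^3/ha * 143.3 ha
Total Volume = 36971 m^3

36971


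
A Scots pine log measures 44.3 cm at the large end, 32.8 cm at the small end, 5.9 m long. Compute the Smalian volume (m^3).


Smalian: V = (A1 + A2)/2 * L,  A = pi*(D/200)^2
A1 = pi*(44.3/200)^2 = 0.154134 m^2
A2 = pi*(32.8/200)^2 = 0.084496 m^2
V = (0.154134+0.084496)/2*5.9 = 0.704 m^3

0.704


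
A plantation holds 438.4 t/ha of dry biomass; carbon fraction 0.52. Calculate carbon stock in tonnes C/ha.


Formula: Carbon Stock = Biomass * Carbon Fraction
C = 438.4 t/ha * 0.52
C = 228.0 t C/ha

228.0


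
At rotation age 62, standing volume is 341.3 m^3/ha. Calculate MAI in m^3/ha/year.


Formula: MAI = Total Volume / Stand Age
MAI = 341.3 m^3/ha / 62 years
MAI = 5.5 m^3/ha/year

5.5


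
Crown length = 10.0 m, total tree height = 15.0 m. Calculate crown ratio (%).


Formula: Crown Ratio = (Crown Length / Total Height) * 100
CR = (10.0 m / 15.0 m) * 100
CR = 0.6667 * 100 = 66.7%

66.7


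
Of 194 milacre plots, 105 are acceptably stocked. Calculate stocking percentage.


Formula: Stocking % = stocked plots / total plots * 100
Stocking = 105 / 194 * 100
Stocking = 0.5412 * 100 = 54.1%

54.1


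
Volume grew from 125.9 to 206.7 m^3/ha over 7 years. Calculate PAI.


Formula: PAI = (V_T2 - V_T1) / (T2 - T1)
Volume increment = 206.7 - 125.9 = 80.8 m^3/ha
PAI = 80.8 / 7 = 11.54 m^3/ha/year

11.54


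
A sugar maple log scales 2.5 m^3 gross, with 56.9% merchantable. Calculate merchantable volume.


Formula: MV = V_total * (merchantable_pct / 100)
Merchantable fraction = 56.9% / 100 = 0.569
MV = 2.5 m^3 * 0.569 = 1.423 m^3

1.423


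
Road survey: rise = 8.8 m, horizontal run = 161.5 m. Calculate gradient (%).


Formula: Gradient = rise / run * 100
Gradient = 8.8 / 161.5 * 100 = 5.4%

5.4


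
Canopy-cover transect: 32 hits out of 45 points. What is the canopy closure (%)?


Formula: Canopy closure = covered points / total points * 100
Closure = 32 / 45 * 100
Closure = 0.7111 * 100 = 71.1%

71.1


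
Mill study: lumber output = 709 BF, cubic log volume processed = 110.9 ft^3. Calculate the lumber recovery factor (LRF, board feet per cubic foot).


Formula: LRF = Lumber Output (BF) / Log Input (ft^3)
LRF = 709 BF / 110.9 ft^3
LRF = 6.39 BF/ft^3

6.39


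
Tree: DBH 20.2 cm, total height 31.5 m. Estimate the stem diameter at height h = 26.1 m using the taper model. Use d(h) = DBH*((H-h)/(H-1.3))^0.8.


Taper: d(h) = DBH * ((H - h) / (H - 1.3))^0.8
Numerator = H - h = 31.5 - 26.1 = 5.4 m
Denominator = H - 1.3 = 31.5 - 1.3 = 30.2 m
Ratio = 5.4 / 30.2 = 0.17881
d = 20.2 * 0.17881^0.8 = 5.1 cm

5.1


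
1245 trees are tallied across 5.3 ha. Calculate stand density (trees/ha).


Formula: Stand Density = N_trees / Area_ha
Density = 1245 trees / 5.3 ha
Density = 235 trees/ha

235


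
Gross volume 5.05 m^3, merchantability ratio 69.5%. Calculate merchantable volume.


Formula: MV = V_total * (merchantable_pct / 100)
Merchantable fraction = 69.5% / 100 = 0.695
MV = 5.05 m^3 * 0.695 = 3.51 m^3

3.51


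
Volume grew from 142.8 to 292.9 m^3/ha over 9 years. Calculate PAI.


Formula: PAI = (V_T2 - V_T1) / (T2 - T1)
Volume increment = 292.9 - 142.8 = 150.1 m^3/ha
PAI = 150.1 / 9 = 16.68 m^3/ha/year

16.68


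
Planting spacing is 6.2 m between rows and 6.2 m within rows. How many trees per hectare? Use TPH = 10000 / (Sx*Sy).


Formula: TPH = 10000 m^2/ha / (spacing_x * spacing_y)
Area per tree = 6.2 m * 6.2 m = 38.44 m^2
TPH = 10000 / 38.44 = 260 trees/ha

260


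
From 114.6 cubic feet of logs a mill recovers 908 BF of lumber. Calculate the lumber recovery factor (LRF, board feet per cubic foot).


Formula: LRF = Lumber Output (BF) / Log Input (ft^3)
LRF = 908 BF / 114.6 ft^3
LRF = 7.92 BF/ft^3

7.92


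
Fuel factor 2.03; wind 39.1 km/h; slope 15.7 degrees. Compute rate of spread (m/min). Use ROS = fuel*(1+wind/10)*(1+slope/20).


Formula: ROS = fuel * (1 + wind/10) * (1 + slope/20)
Wind factor = 1 + 39.1/10 = 4.91
Slope factor = 1 + 15.7/20 = 1.785
ROS = 2.03 * 4.91 * 1.785 = 17.79 m/min

17.79


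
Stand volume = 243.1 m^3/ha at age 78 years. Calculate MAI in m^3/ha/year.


Formula: MAI = Total Volume / Stand Age
MAI = 243.1 m^3/ha / 78 years
MAI = 3.12 m^3/ha/year

3.12


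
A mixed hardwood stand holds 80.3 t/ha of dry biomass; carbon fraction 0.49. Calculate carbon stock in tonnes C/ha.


Formula: Carbon Stock = Biomass * Carbon Fraction
C = 80.3 t/ha * 0.49
C = 39.3 t C/ha

39.3


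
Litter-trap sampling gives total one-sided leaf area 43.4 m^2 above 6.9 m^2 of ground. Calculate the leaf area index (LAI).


Formula: LAI = total leaf area / ground area  (dimensionless)
LAI = 43.4 m^2 / 6.9 m^2
LAI = 6.29

6.29


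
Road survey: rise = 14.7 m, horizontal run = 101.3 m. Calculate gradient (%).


Formula: Gradient = rise / run * 100
Gradient = 14.7 / 101.3 * 100 = 14.5%

14.5


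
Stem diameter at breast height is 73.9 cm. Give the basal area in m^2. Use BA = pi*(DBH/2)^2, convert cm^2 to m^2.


Formula: BA = pi * (DBH/2)^2 / 10000  (cm^2 to m^2)
Radius = DBH/2 = 73.9/2 = 36.95 cm
BA = pi * 36.95^2 / 10000
   = 4289.2243 cm^2 / 10000
   = 0.4289 m^2

0.4289


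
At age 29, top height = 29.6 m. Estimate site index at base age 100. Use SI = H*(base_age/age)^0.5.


Formula: SI = H_dom * (base_age / age)^0.5
Age ratio = 100 / 29 = 3.44828
sqrt(age_ratio) = 1.85695
SI = 29.6 * 1.85695 = 55.0 m

55.0


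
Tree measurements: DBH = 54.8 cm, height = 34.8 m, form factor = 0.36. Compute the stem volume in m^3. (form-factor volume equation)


Formula: V = pi * (DBH/200)^2 * H * ff
Radius = DBH/200 = 54.8/200 = 0.274 m
Radius^2 = 0.274^2 = 0.075076 m^2
V = pi * 0.075076 * 34.8 * 0.36
V = 2.955 m^3

2.955


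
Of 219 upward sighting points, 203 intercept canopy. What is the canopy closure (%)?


Formula: Canopy closure = covered points / total points * 100
Closure = 203 / 219 * 100
Closure = 0.9269 * 100 = 92.7%

92.7


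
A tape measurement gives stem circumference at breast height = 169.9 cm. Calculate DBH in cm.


Formula: DBH = C / pi
DBH = 169.9 / pi
pi = 3.14159...
DBH = 54.1 cm

54.1


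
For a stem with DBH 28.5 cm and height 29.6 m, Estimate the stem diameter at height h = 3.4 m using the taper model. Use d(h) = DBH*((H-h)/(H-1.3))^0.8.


Taper: d(h) = DBH * ((H - h) / (H - 1.3))^0.8
Numerator = H - h = 29.6 - 3.4 = 26.2 m
Denominator = H - 1.3 = 29.6 - 1.3 = 28.3 m
Ratio = 26.2 / 28.3 = 0.9258
d = 28.5 * 0.9258^0.8 = 26.8 cm

26.8


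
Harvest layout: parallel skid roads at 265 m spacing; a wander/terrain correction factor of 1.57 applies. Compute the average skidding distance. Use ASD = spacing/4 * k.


Formula: ASD = (spacing / 4) * correction
Uncorrected distance = spacing / 4 = 265 / 4 = 66.25 m
ASD = 66.25 * 1.57 = 104 m

104


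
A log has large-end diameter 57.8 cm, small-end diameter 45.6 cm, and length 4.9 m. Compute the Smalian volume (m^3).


Smalian: V = (A1 + A2)/2 * L,  A = pi*(D/200)^2
A1 = pi*(57.8/200)^2 = 0.262389 m^2
A2 = pi*(45.6/200)^2 = 0.163313 m^2
V = (0.262389+0.163313)/2*4.9 = 1.043 m^3

1.043


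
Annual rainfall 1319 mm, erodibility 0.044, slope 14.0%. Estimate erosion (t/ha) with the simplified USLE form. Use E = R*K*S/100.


Formula: E = R * K * S / 100  (simplified USLE)
R * K = 1319 * 0.044 = 58.036
E = 58.036 * 14.0 / 100 = 8.13 t/ha

8.13


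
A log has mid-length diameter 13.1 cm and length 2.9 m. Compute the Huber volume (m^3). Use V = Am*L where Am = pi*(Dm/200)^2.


Huber: V = Am * L,  Am = pi*(Dm/200)^2
Am = pi*(13.1/200)^2 = 0.013478 m^2
V = 0.013478*2.9 = 0.0391 m^3

0.0391


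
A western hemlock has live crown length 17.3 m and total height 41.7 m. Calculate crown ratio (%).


Formula: Crown Ratio = (Crown Length / Total Height) * 100
CR = (17.3 m / 41.7 m) * 100
CR = 0.4149 * 100 = 41.5%

41.5


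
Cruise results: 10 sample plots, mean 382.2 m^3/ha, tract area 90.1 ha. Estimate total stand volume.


Formula: Total Volume = Mean Volume per ha * Total Area
Total Volume = 382.2 m^3/ha * 90.1 ha
Total Volume = 34436 m^3

34436


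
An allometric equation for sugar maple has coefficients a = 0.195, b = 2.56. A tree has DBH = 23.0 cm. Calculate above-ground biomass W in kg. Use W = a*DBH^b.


Formula: W = a * DBH^b  (allometric power law)
DBH^b = 23.0^2.56 = 3062.1274
W = 0.195 * 3062.1274 = 597.1 kg

597.1


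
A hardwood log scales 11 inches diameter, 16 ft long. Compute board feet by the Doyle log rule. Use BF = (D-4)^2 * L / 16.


Doyle: BF = (D - 4)^2 * L / 16
Adjusted diameter = 11 - 4 = 7 in
(D-4)^2 = 7^2 = 49
BF = 49 * 16 / 16 = 49 BF

49


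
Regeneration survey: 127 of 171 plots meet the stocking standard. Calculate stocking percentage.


Formula: Stocking % = stocked plots / total plots * 100
Stocking = 127 / 171 * 100
Stocking = 0.7427 * 100 = 74.3%

74.3


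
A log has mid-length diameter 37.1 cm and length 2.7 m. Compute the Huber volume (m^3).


Huber: V = Am * L,  Am = pi*(Dm/200)^2
Am = pi*(37.1/200)^2 = 0.108103 m^2
V = 0.108103*2.7 = 0.2919 m^3

0.2919


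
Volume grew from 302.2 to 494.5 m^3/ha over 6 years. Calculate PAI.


Formula: PAI = (V_T2 - V_T1) / (T2 - T1)
Volume increment = 494.5 - 302.2 = 192.3 m^3/ha
PAI = 192.3 / 6 = 32.05 m^3/ha/year

32.05


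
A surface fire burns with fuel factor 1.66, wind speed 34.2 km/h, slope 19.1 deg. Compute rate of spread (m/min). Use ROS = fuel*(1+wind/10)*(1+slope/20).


Formula: ROS = fuel * (1 + wind/10) * (1 + slope/20)
Wind factor = 1 + 34.2/10 = 4.42
Slope factor = 1 + 19.1/20 = 1.955
ROS = 1.66 * 4.42 * 1.955 = 14.34 m/min

14.34


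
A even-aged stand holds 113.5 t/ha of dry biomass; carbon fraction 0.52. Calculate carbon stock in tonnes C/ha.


Formula: Carbon Stock = Biomass * Carbon Fraction
C = 113.5 t/ha * 0.52
C = 59.0 t C/ha

59.0


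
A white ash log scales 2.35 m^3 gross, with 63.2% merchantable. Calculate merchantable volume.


Formula: MV = V_total * (merchantable_pct / 100)
Merchantable fraction = 63.2% / 100 = 0.632
MV = 2.35 m^3 * 0.632 = 1.485 m^3

1.485


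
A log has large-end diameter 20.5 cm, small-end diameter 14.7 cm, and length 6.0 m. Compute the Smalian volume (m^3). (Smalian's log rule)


Smalian: V = (A1 + A2)/2 * L,  A = pi*(D/200)^2
A1 = pi*(20.5/200)^2 = 0.033006 m^2
A2 = pi*(14.7/200)^2 = 0.016972 m^2
V = (0.033006+0.016972)/2*6.0 = 0.1499 m^3

0.1499


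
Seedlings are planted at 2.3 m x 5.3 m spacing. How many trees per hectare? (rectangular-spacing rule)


Formula: TPH = 10000 m^2/ha / (spacing_x * spacing_y)
Area per tree = 2.3 m * 5.3 m = 12.19 m^2
TPH = 10000 / 12.19 = 820 trees/ha

820


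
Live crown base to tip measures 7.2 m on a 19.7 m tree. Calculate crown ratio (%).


Formula: Crown Ratio = (Crown Length / Total Height) * 100
CR = (7.2 m / 19.7 m) * 100
CR = 0.3655 * 100 = 36.5%

36.5


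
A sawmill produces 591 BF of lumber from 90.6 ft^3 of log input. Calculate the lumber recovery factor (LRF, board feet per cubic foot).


Formula: LRF = Lumber Output (BF) / Log Input (ft^3)
LRF = 591 BF / 90.6 ft^3
LRF = 6.52 BF/ft^3

6.52


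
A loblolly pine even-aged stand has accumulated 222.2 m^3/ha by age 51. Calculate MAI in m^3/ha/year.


Formula: MAI = Total Volume / Stand Age
MAI = 222.2 m^3/ha / 51 years
MAI = 4.36 m^3/ha/year

4.36


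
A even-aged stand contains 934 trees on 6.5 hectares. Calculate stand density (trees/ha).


Formula: Stand Density = N_trees / Area_ha
Density = 934 trees / 6.5 ha
Density = 144 trees/ha

144


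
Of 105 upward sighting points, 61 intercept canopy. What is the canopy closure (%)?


Formula: Canopy closure = covered points / total points * 100
Closure = 61 / 105 * 100
Closure = 0.581 * 100 = 58.1%

58.1


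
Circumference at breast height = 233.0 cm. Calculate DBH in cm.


Formula: DBH = C / pi
DBH = 233.0 / pi
pi = 3.14159...
DBH = 74.2 cm

74.2


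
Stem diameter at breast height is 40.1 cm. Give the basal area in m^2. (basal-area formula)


Formula: BA = pi * (DBH/2)^2 / 10000  (cm^2 to m^2)
Radius = DBH/2 = 40.1/2 = 20.05 cm
BA = pi * 20.05^2 / 10000
   = 1262.9281 cm^2 / 10000
   = 0.1263 m^2

0.1263


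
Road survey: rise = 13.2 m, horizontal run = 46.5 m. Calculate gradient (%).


Formula: Gradient = rise / run * 100
Gradient = 13.2 / 46.5 * 100 = 28.4%

28.4


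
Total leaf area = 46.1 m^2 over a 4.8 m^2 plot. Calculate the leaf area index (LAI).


Formula: LAI = total leaf area / ground area  (dimensionless)
LAI = 46.1 m^2 / 4.8 m^2
LAI = 9.6

9.6


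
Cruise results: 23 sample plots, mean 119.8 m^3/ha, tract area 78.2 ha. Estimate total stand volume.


Formula: Total Volume = Mean Volume per ha * Total Area
Total Volume = 119.8 m^3/ha * 78.2 ha
Total Volume = 9368 m^3

9368


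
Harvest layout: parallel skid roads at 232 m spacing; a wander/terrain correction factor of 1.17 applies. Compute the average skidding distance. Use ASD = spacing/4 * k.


Formula: ASD = (spacing / 4) * correction
Uncorrected distance = spacing / 4 = 232 / 4 = 58 m
ASD = 58 * 1.17 = 68 m

68


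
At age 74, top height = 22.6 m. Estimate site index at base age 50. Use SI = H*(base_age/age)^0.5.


Formula: SI = H_dom * (base_age / age)^0.5
Age ratio = 50 / 74 = 0.67568
sqrt(age_ratio) = 0.82199
SI = 22.6 * 0.82199 = 18.6 m

18.6


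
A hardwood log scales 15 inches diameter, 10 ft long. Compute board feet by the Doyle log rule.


Doyle: BF = (D - 4)^2 * L / 16
Adjusted diameter = 15 - 4 = 11 in
(D-4)^2 = 11^2 = 121
BF = 121 * 10 / 16 = 76 BF

76


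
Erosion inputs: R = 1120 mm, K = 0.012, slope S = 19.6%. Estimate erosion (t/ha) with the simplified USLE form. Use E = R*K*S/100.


Formula: E = R * K * S / 100  (simplified USLE)
R * K = 1120 * 0.012 = 13.44
E = 13.44 * 19.6 / 100 = 2.63 t/ha

2.63


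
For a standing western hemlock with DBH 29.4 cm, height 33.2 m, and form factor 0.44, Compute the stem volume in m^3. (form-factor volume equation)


Formula: V = pi * (DBH/200)^2 * H * ff
Radius = DBH/200 = 29.4/200 = 0.147 m
Radius^2 = 0.147^2 = 0.021609 m^2
V = pi * 0.021609 * 33.2 * 0.44
V = 0.992 m^3

0.992


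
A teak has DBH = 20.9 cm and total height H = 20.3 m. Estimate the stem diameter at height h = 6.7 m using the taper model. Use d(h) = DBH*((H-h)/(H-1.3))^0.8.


Taper: d(h) = DBH * ((H - h) / (H - 1.3))^0.8
Numerator = H - h = 20.3 - 6.7 = 13.6 m
Denominator = H - 1.3 = 20.3 - 1.3 = 19.0 m
Ratio = 13.6 / 19.0 = 0.71579
d = 20.9 * 0.71579^0.8 = 16.0 cm

16.0


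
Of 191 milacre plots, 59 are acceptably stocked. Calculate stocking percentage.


Formula: Stocking % = stocked plots / total plots * 100
Stocking = 59 / 191 * 100
Stocking = 0.3089 * 100 = 30.9%

30.9


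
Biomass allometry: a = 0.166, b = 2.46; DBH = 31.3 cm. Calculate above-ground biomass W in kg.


Formula: W = a * DBH^b  (allometric power law)
DBH^b = 31.3^2.46 = 4775.7224
W = 0.166 * 4775.7224 = 792.8 kg

792.8


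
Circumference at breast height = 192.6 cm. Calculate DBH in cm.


Formula: DBH = C / pi
DBH = 192.6 / pi
pi = 3.14159...
DBH = 61.3 cm

61.3


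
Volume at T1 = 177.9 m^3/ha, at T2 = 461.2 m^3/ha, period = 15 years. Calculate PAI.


Formula: PAI = (V_T2 - V_T1) / (T2 - T1)
Volume increment = 461.2 - 177.9 = 283.3 m^3/ha
PAI = 283.3 / 15 = 18.89 m^3/ha/year

18.89


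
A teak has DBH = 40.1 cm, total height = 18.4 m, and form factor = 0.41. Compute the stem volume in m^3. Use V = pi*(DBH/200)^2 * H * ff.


Formula: V = pi * (DBH/200)^2 * H * ff
Radius = DBH/200 = 40.1/200 = 0.2005 m
Radius^2 = 0.2005^2 = 0.04020025 m^2
V = pi * 0.04020025 * 18.4 * 0.41
V = 0.953 m^3

0.953


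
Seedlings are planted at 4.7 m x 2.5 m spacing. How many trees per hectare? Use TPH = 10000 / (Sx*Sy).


Formula: TPH = 10000 m^2/ha / (spacing_x * spacing_y)
Area per tree = 4.7 m * 2.5 m = 11.75 m^2
TPH = 10000 / 11.75 = 851 trees/ha

851


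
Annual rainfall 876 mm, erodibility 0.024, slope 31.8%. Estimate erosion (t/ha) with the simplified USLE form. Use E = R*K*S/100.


Formula: E = R * K * S / 100  (simplified USLE)
R * K = 876 * 0.024 = 21.024
E = 21.024 * 31.8 / 100 = 6.69 t/ha

6.69


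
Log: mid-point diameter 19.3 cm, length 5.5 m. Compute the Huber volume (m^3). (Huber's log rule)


Huber: V = Am * L,  Am = pi*(Dm/200)^2
Am = pi*(19.3/200)^2 = 0.029255 m^2
V = 0.029255*5.5 = 0.1609 m^3

0.1609


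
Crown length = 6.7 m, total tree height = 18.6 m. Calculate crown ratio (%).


Formula: Crown Ratio = (Crown Length / Total Height) * 100
CR = (6.7 m / 18.6 m) * 100
CR = 0.3602 * 100 = 36.0%

36.0


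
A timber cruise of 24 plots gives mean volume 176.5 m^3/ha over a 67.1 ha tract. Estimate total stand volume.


Formula: Total Volume = Mean Volume per ha * Total Area
Total Volume = 176.5 m^3/ha * 67.1 ha
Total Volume = 11843 m^3

11843


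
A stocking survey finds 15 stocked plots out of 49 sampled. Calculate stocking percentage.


Formula: Stocking % = stocked plots / total plots * 100
Stocking = 15 / 49 * 100
Stocking = 0.3061 * 100 = 30.6%

30.6


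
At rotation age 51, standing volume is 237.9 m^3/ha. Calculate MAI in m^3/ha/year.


Formula: MAI = Total Volume / Stand Age
MAI = 237.9 m^3/ha / 51 years
MAI = 4.66 m^3/ha/year

4.66


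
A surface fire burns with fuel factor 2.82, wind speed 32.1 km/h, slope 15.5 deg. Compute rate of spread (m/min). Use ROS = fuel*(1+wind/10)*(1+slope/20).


Formula: ROS = fuel * (1 + wind/10) * (1 + slope/20)
Wind factor = 1 + 32.1/10 = 4.21
Slope factor = 1 + 15.5/20 = 1.775
ROS = 2.82 * 4.21 * 1.775 = 21.07 m/min

21.07


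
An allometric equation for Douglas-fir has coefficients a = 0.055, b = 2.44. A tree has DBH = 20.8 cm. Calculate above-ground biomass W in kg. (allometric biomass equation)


Formula: W = a * DBH^b  (allometric power law)
DBH^b = 20.8^2.44 = 1644.654
W = 0.055 * 1644.654 = 90.5 kg

90.5


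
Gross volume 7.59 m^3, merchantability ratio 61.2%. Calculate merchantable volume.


Formula: MV = V_total * (merchantable_pct / 100)
Merchantable fraction = 61.2% / 100 = 0.612
MV = 7.59 m^3 * 0.612 = 4.645 m^3

4.645


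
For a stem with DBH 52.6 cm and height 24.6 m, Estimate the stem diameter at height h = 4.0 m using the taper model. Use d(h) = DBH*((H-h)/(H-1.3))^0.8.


Taper: d(h) = DBH * ((H - h) / (H - 1.3))^0.8
Numerator = H - h = 24.6 - 4.0 = 20.6 m
Denominator = H - 1.3 = 24.6 - 1.3 = 23.3 m
Ratio = 20.6 / 23.3 = 0.88412
d = 52.6 * 0.88412^0.8 = 47.7 cm

47.7


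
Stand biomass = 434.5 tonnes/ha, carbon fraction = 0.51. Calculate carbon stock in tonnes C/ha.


Formula: Carbon Stock = Biomass * Carbon Fraction
C = 434.5 t/ha * 0.51
C = 221.6 t C/ha

221.6


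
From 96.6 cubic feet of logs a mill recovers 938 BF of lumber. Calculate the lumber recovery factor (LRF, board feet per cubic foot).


Formula: LRF = Lumber Output (BF) / Log Input (ft^3)
LRF = 938 BF / 96.6 ft^3
LRF = 9.71 BF/ft^3

9.71


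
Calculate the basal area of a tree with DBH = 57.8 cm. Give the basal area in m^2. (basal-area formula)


Formula: BA = pi * (DBH/2)^2 / 10000  (cm^2 to m^2)
Radius = DBH/2 = 57.8/2 = 28.9 cm
BA = pi * 28.9^2 / 10000
   = 2623.8896 cm^2 / 10000
   = 0.2624 m^2

0.2624


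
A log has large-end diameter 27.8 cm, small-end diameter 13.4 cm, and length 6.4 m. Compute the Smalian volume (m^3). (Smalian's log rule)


Smalian: V = (A1 + A2)/2 * L,  A = pi*(D/200)^2
A1 = pi*(27.8/200)^2 = 0.060699 m^2
A2 = pi*(13.4/200)^2 = 0.014103 m^2
V = (0.060699+0.014103)/2*6.4 = 0.2394 m^3

0.2394


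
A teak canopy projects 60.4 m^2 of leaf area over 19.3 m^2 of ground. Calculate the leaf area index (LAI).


Formula: LAI = total leaf area / ground area  (dimensionless)
LAI = 60.4 m^2 / 19.3 m^2
LAI = 3.13

3.13


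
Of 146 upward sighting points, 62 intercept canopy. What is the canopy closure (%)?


Formula: Canopy closure = covered points / total points * 100
Closure = 62 / 146 * 100
Closure = 0.4247 * 100 = 42.5%

42.5


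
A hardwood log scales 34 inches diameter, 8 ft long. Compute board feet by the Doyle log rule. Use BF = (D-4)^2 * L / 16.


Doyle: BF = (D - 4)^2 * L / 16
Adjusted diameter = 34 - 4 = 30 in
(D-4)^2 = 30^2 = 900
BF = 900 * 8 / 16 = 450 BF

450


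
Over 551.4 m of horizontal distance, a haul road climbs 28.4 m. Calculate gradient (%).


Formula: Gradient = rise / run * 100
Gradient = 28.4 / 551.4 * 100 = 5.2%

5.2


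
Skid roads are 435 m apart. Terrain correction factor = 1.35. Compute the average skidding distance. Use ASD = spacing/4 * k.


Formula: ASD = (spacing / 4) * correction
Uncorrected distance = spacing / 4 = 435 / 4 = 108.75 m
ASD = 108.75 * 1.35 = 147 m

147


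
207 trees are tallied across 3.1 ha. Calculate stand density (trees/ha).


Formula: Stand Density = N_trees / Area_ha
Density = 207 trees / 3.1 ha
Density = 67 trees/ha

67


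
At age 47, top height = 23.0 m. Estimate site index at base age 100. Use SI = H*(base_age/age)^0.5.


Formula: SI = H_dom * (base_age / age)^0.5
Age ratio = 100 / 47 = 2.12766
sqrt(age_ratio) = 1.45865
SI = 23.0 * 1.45865 = 33.5 m

33.5


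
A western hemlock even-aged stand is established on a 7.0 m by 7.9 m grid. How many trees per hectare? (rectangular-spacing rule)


Formula: TPH = 10000 m^2/ha / (spacing_x * spacing_y)
Area per tree = 7.0 m * 7.9 m = 55.3 m^2
TPH = 10000 / 55.3 = 181 trees/ha

181


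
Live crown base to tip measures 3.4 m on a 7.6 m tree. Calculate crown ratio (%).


Formula: Crown Ratio = (Crown Length / Total Height) * 100
CR = (3.4 m / 7.6 m) * 100
CR = 0.4474 * 100 = 44.7%

44.7


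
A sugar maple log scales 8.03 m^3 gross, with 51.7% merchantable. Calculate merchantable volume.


Formula: MV = V_total * (merchantable_pct / 100)
Merchantable fraction = 51.7% / 100 = 0.517
MV = 8.03 m^3 * 0.517 = 4.152 m^3

4.152


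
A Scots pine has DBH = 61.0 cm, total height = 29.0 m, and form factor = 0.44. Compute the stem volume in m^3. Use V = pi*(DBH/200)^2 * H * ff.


Formula: V = pi * (DBH/200)^2 * H * ff
Radius = DBH/200 = 61.0/200 = 0.305 m
Radius^2 = 0.305^2 = 0.093025 m^2
V = pi * 0.093025 * 29.0 * 0.44
V = 3.729 m^3

3.729


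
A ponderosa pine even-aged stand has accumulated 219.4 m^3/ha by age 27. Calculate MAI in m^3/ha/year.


Formula: MAI = Total Volume / Stand Age
MAI = 219.4 m^3/ha / 27 years
MAI = 8.13 m^3/ha/year

8.13


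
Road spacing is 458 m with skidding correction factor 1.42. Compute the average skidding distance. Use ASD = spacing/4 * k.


Formula: ASD = (spacing / 4) * correction
Uncorrected distance = spacing / 4 = 458 / 4 = 114.5 m
ASD = 114.5 * 1.42 = 163 m

163


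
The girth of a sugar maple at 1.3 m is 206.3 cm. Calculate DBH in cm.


Formula: DBH = C / pi
DBH = 206.3 / pi
pi = 3.14159...
DBH = 65.7 cm

65.7
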